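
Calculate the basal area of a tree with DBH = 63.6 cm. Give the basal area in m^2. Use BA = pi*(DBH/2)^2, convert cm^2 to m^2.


Formula: BA = pi * (DBH/2)^2 / 10000  (cm^2 to m^2)
Radius = DBH/2 = 63.6/2 = 31.8 cm
BA = pi * 31.8^2 / 10000
   = 3176.9042 cm^2 / 10000
   = 0.3177 m^2

0.3177


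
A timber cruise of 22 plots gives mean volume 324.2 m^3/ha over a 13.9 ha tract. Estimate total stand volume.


Formula: Total Volume = Mean Volume per ha * Total Area
Total Volume = 324.2 m^3/ha * 13.9 ha
Total Volume = 4506 m^3

4506


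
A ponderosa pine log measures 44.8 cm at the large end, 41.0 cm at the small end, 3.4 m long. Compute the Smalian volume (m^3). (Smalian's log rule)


Smalian: V = (A1 + A2)/2 * L,  A = pi*(D/200)^2
A1 = pi*(44.8/200)^2 = 0.157633 m^2
A2 = pi*(41.0/200)^2 = 0.132025 m^2
V = (0.157633+0.132025)/2*3.4 = 0.4924 m^3

0.4924


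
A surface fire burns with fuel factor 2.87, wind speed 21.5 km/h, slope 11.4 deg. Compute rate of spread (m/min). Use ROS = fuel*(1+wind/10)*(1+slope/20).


Formula: ROS = fuel * (1 + wind/10) * (1 + slope/20)
Wind factor = 1 + 21.5/10 = 3.15
Slope factor = 1 + 11.4/20 = 1.57
ROS = 2.87 * 3.15 * 1.57 = 14.19 m/min

14.19


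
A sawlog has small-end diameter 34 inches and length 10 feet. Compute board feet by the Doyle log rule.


Doyle: BF = (D - 4)^2 * L / 16
Adjusted diameter = 34 - 4 = 30 in
(D-4)^2 = 30^2 = 900
BF = 900 * 10 / 16 = 563 BF

563


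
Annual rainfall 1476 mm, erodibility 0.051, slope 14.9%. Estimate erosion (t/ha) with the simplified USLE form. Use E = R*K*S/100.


Formula: E = R * K * S / 100  (simplified USLE)
R * K = 1476 * 0.051 = 75.276
E = 75.276 * 14.9 / 100 = 11.22 t/ha

11.22


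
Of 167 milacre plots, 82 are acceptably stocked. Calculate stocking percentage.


Formula: Stocking % = stocked plots / total plots * 100
Stocking = 82 / 167 * 100
Stocking = 0.491 * 100 = 49.1%

49.1


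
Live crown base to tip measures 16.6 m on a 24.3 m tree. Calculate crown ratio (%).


Formula: Crown Ratio = (Crown Length / Total Height) * 100
CR = (16.6 m / 24.3 m) * 100
CR = 0.6831 * 100 = 68.3%

68.3


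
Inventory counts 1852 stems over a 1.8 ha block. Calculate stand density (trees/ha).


Formula: Stand Density = N_trees / Area_ha
Density = 1852 trees / 1.8 ha
Density = 1029 trees/ha

1029


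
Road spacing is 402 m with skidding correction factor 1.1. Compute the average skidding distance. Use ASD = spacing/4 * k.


Formula: ASD = (spacing / 4) * correction
Uncorrected distance = spacing / 4 = 402 / 4 = 100.5 m
ASD = 100.5 * 1.1 = 111 m

111


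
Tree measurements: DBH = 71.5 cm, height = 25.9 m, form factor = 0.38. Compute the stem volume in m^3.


Formula: V = pi * (DBH/200)^2 * H * ff
Radius = DBH/200 = 71.5/200 = 0.3575 m
Radius^2 = 0.3575^2 = 0.12780625 m^2
V = pi * 0.12780625 * 25.9 * 0.38
V = 3.952 m^3

3.952


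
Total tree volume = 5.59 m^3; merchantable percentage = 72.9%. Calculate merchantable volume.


Formula: MV = V_total * (merchantable_pct / 100)
Merchantable fraction = 72.9% / 100 = 0.729
MV = 5.59 m^3 * 0.729 = 4.075 m^3

4.075


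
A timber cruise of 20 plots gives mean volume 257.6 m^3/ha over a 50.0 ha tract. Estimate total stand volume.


Formula: Total Volume = Mean Volume per ha * Total Area
Total Volume = 257.6 m^3/ha * 50.0 ha
Total Volume = 12880 m^3

12880


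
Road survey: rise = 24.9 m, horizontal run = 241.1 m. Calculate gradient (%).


Formula: Gradient = rise / run * 100
Gradient = 24.9 / 241.1 * 100 = 10.3%

10.3


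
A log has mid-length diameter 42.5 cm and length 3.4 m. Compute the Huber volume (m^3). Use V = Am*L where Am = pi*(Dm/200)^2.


Huber: V = Am * L,  Am = pi*(Dm/200)^2
Am = pi*(42.5/200)^2 = 0.141863 m^2
V = 0.141863*3.4 = 0.4823 m^3

0.4823


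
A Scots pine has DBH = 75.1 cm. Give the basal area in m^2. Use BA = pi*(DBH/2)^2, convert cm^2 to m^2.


Formula: BA = pi * (DBH/2)^2 / 10000  (cm^2 to m^2)
Radius = DBH/2 = 75.1/2 = 37.55 cm
BA = pi * 37.55^2 / 10000
   = 4429.6535 cm^2 / 10000
   = 0.443 m^2

0.443


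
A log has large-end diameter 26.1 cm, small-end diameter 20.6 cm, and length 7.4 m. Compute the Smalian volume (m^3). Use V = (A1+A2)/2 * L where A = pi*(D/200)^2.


Smalian: V = (A1 + A2)/2 * L,  A = pi*(D/200)^2
A1 = pi*(26.1/200)^2 = 0.053502 m^2
A2 = pi*(20.6/200)^2 = 0.033329 m^2
V = (0.053502+0.033329)/2*7.4 = 0.3213 m^3

0.3213


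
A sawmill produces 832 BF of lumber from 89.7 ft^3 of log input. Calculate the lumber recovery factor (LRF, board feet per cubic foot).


Formula: LRF = Lumber Output (BF) / Log Input (ft^3)
LRF = 832 BF / 89.7 ft^3
LRF = 9.28 BF/ft^3

9.28


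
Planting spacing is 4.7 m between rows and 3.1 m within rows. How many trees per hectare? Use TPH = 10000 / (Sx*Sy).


Formula: TPH = 10000 m^2/ha / (spacing_x * spacing_y)
Area per tree = 4.7 m * 3.1 m = 14.57 m^2
TPH = 10000 / 14.57 = 686 trees/ha

686


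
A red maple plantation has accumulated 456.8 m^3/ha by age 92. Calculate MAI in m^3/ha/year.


Formula: MAI = Total Volume / Stand Age
MAI = 456.8 m^3/ha / 92 years
MAI = 4.97 m^3/ha/year

4.97


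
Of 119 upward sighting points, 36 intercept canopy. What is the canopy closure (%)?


Formula: Canopy closure = covered points / total points * 100
Closure = 36 / 119 * 100
Closure = 0.3025 * 100 = 30.3%

30.3


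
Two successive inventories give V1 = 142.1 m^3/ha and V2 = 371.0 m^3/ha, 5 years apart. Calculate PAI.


Formula: PAI = (V_T2 - V_T1) / (T2 - T1)
Volume increment = 371.0 - 142.1 = 228.9 m^3/ha
PAI = 228.9 / 5 = 45.78 m^3/ha/year

45.78


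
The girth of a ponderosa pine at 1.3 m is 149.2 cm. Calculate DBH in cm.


Formula: DBH = C / pi
DBH = 149.2 / pi
pi = 3.14159...
DBH = 47.5 cm

47.5


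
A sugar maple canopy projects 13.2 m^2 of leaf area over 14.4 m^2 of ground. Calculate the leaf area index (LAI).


Formula: LAI = total leaf area / ground area  (dimensionless)
LAI = 13.2 m^2 / 14.4 m^2
LAI = 0.92

0.92


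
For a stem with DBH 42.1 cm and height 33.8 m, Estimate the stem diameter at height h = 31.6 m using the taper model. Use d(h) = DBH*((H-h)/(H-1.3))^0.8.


Taper: d(h) = DBH * ((H - h) / (H - 1.3))^0.8
Numerator = H - h = 33.8 - 31.6 = 2.2 m
Denominator = H - 1.3 = 33.8 - 1.3 = 32.5 m
Ratio = 2.2 / 32.5 = 0.06769
d = 42.1 * 0.06769^0.8 = 4.9 cm

4.9


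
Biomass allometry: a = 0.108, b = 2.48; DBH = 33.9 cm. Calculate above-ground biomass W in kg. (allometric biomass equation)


Formula: W = a * DBH^b  (allometric power law)
DBH^b = 33.9^2.48 = 6235.8441
W = 0.108 * 6235.8441 = 673.5 kg

673.5


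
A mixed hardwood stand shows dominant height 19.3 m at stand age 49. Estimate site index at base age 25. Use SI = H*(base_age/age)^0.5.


Formula: SI = H_dom * (base_age / age)^0.5
Age ratio = 25 / 49 = 0.5102
sqrt(age_ratio) = 0.71429
SI = 19.3 * 0.71429 = 13.8 m

13.8


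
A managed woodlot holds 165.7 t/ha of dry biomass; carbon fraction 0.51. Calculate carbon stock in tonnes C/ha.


Formula: Carbon Stock = Biomass * Carbon Fraction
C = 165.7 t/ha * 0.51
C = 84.5 t C/ha

84.5


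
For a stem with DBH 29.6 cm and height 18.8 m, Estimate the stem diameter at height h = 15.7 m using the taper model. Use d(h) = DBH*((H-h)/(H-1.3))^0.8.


Taper: d(h) = DBH * ((H - h) / (H - 1.3))^0.8
Numerator = H - h = 18.8 - 15.7 = 3.1 m
Denominator = H - 1.3 = 18.8 - 1.3 = 17.5 m
Ratio = 3.1 / 17.5 = 0.17714
d = 29.6 * 0.17714^0.8 = 7.4 cm

7.4


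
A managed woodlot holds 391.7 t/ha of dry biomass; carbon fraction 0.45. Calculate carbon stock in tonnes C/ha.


Formula: Carbon Stock = Biomass * Carbon Fraction
C = 391.7 t/ha * 0.45
C = 176.3 t C/ha

176.3


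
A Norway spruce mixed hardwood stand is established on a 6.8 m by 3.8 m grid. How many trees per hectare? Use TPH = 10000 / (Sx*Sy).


Formula: TPH = 10000 m^2/ha / (spacing_x * spacing_y)
Area per tree = 6.8 m * 3.8 m = 25.84 m^2
TPH = 10000 / 25.84 = 387 trees/ha

387


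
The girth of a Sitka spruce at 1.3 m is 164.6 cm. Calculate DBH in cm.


Formula: DBH = C / pi
DBH = 164.6 / pi
pi = 3.14159...
DBH = 52.4 cm

52.4


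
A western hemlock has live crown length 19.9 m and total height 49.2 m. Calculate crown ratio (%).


Formula: Crown Ratio = (Crown Length / Total Height) * 100
CR = (19.9 m / 49.2 m) * 100
CR = 0.4045 * 100 = 40.4%

40.4


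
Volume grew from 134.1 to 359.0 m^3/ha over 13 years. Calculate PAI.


Formula: PAI = (V_T2 - V_T1) / (T2 - T1)
Volume increment = 359.0 - 134.1 = 224.9 m^3/ha
PAI = 224.9 / 13 = 17.3 m^3/ha/year

17.3


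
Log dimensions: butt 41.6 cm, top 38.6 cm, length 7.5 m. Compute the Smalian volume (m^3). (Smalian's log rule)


Smalian: V = (A1 + A2)/2 * L,  A = pi*(D/200)^2
A1 = pi*(41.6/200)^2 = 0.135918 m^2
A2 = pi*(38.6/200)^2 = 0.117021 m^2
V = (0.135918+0.117021)/2*7.5 = 0.9485 m^3

0.9485


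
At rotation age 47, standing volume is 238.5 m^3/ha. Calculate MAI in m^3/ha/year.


Formula: MAI = Total Volume / Stand Age
MAI = 238.5 m^3/ha / 47 years
MAI = 5.07 m^3/ha/year

5.07


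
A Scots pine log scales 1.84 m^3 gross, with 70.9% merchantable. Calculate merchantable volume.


Formula: MV = V_total * (merchantable_pct / 100)
Merchantable fraction = 70.9% / 100 = 0.709
MV = 1.84 m^3 * 0.709 = 1.305 m^3

1.305


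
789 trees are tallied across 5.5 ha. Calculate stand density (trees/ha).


Formula: Stand Density = N_trees / Area_ha
Density = 789 trees / 5.5 ha
Density = 143 trees/ha

143


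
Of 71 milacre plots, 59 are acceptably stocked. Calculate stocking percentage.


Formula: Stocking % = stocked plots / total plots * 100
Stocking = 59 / 71 * 100
Stocking = 0.831 * 100 = 83.1%

83.1


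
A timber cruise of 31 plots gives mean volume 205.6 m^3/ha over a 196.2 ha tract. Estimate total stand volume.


Formula: Total Volume = Mean Volume per ha * Total Area
Total Volume = 205.6 m^3/ha * 196.2 ha
Total Volume = 40339 m^3

40339


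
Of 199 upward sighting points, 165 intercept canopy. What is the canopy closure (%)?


Formula: Canopy closure = covered points / total points * 100
Closure = 165 / 199 * 100
Closure = 0.8291 * 100 = 82.9%

82.9


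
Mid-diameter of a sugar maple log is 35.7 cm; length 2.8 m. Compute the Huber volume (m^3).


Huber: V = Am * L,  Am = pi*(Dm/200)^2
Am = pi*(35.7/200)^2 = 0.100098 m^2
V = 0.100098*2.8 = 0.2803 m^3

0.2803


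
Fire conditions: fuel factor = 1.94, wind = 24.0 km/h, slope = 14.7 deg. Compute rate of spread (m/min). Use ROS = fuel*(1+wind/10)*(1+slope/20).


Formula: ROS = fuel * (1 + wind/10) * (1 + slope/20)
Wind factor = 1 + 24.0/10 = 3.4
Slope factor = 1 + 14.7/20 = 1.735
ROS = 1.94 * 3.4 * 1.735 = 11.44 m/min

11.44


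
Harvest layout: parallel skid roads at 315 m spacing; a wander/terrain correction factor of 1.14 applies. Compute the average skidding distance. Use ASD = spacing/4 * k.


Formula: ASD = (spacing / 4) * correction
Uncorrected distance = spacing / 4 = 315 / 4 = 78.75 m
ASD = 78.75 * 1.14 = 90 m

90


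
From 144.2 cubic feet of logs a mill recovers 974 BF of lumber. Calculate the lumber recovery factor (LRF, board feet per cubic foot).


Formula: LRF = Lumber Output (BF) / Log Input (ft^3)
LRF = 974 BF / 144.2 ft^3
LRF = 6.75 BF/ft^3

6.75


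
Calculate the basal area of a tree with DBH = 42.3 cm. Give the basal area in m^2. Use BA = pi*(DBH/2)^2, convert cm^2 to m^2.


Formula: BA = pi * (DBH/2)^2 / 10000  (cm^2 to m^2)
Radius = DBH/2 = 42.3/2 = 21.15 cm
BA = pi * 21.15^2 / 10000
   = 1405.3051 cm^2 / 10000
   = 0.1405 m^2

0.1405


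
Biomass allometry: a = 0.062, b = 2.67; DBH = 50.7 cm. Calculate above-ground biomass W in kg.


Formula: W = a * DBH^b  (allometric power law)
DBH^b = 50.7^2.67 = 35675.5972
W = 0.062 * 35675.5972 = 2211.9 kg

2211.9


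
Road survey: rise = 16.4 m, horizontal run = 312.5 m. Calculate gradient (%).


Formula: Gradient = rise / run * 100
Gradient = 16.4 / 312.5 * 100 = 5.2%

5.2


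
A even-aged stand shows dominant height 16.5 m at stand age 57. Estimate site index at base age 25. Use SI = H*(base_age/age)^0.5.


Formula: SI = H_dom * (base_age / age)^0.5
Age ratio = 25 / 57 = 0.4386
sqrt(age_ratio) = 0.66227
SI = 16.5 * 0.66227 = 10.9 m

10.9


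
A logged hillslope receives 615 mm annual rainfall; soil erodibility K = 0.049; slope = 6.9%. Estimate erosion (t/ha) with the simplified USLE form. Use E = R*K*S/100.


Formula: E = R * K * S / 100  (simplified USLE)
R * K = 615 * 0.049 = 30.135
E = 30.135 * 6.9 / 100 = 2.08 t/ha

2.08


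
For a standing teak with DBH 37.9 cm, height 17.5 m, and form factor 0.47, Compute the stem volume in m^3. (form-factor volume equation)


Formula: V = pi * (DBH/200)^2 * H * ff
Radius = DBH/200 = 37.9/200 = 0.1895 m
Radius^2 = 0.1895^2 = 0.03591025 m^2
V = pi * 0.03591025 * 17.5 * 0.47
V = 0.928 m^3

0.928


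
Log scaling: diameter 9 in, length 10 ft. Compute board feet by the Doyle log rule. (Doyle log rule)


Doyle: BF = (D - 4)^2 * L / 16
Adjusted diameter = 9 - 4 = 5 in
(D-4)^2 = 5^2 = 25
BF = 25 * 10 / 16 = 16 BF

16


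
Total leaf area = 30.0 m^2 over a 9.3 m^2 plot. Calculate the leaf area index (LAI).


Formula: LAI = total leaf area / ground area  (dimensionless)
LAI = 30.0 m^2 / 9.3 m^2
LAI = 3.23

3.23


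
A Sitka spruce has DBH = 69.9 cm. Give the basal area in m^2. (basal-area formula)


Formula: BA = pi * (DBH/2)^2 / 10000  (cm^2 to m^2)
Radius = DBH/2 = 69.9/2 = 34.95 cm
BA = pi * 34.95^2 / 10000
   = 3837.4633 cm^2 / 10000
   = 0.3837 m^2

0.3837


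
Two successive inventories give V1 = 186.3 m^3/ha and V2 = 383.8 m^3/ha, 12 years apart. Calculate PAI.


Formula: PAI = (V_T2 - V_T1) / (T2 - T1)
Volume increment = 383.8 - 186.3 = 197.5 m^3/ha
PAI = 197.5 / 12 = 16.46 m^3/ha/year

16.46


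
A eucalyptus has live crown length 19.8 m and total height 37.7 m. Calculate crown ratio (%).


Formula: Crown Ratio = (Crown Length / Total Height) * 100
CR = (19.8 m / 37.7 m) * 100
CR = 0.5252 * 100 = 52.5%

52.5


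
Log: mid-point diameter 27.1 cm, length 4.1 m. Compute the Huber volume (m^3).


Huber: V = Am * L,  Am = pi*(Dm/200)^2
Am = pi*(27.1/200)^2 = 0.05768 m^2
V = 0.05768*4.1 = 0.2365 m^3

0.2365


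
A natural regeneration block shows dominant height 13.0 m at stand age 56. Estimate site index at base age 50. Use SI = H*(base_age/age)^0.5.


Formula: SI = H_dom * (base_age / age)^0.5
Age ratio = 50 / 56 = 0.89286
sqrt(age_ratio) = 0.94491
SI = 13.0 * 0.94491 = 12.3 m

12.3


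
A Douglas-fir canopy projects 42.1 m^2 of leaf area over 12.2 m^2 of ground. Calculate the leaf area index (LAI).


Formula: LAI = total leaf area / ground area  (dimensionless)
LAI = 42.1 m^2 / 12.2 m^2
LAI = 3.45

3.45


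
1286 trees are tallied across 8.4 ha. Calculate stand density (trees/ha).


Formula: Stand Density = N_trees / Area_ha
Density = 1286 trees / 8.4 ha
Density = 153 trees/ha

153


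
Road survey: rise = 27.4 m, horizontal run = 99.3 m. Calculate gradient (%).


Formula: Gradient = rise / run * 100
Gradient = 27.4 / 99.3 * 100 = 27.6%

27.6


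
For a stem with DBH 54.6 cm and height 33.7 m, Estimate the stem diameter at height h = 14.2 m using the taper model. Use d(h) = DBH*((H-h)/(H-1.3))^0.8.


Taper: d(h) = DBH * ((H - h) / (H - 1.3))^0.8
Numerator = H - h = 33.7 - 14.2 = 19.5 m
Denominator = H - 1.3 = 33.7 - 1.3 = 32.4 m
Ratio = 19.5 / 32.4 = 0.60185
d = 54.6 * 0.60185^0.8 = 36.4 cm

36.4


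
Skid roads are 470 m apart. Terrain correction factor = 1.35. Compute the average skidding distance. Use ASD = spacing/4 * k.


Formula: ASD = (spacing / 4) * correction
Uncorrected distance = spacing / 4 = 470 / 4 = 117.5 m
ASD = 117.5 * 1.35 = 159 m

159


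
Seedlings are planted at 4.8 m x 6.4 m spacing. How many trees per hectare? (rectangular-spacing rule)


Formula: TPH = 10000 m^2/ha / (spacing_x * spacing_y)
Area per tree = 4.8 m * 6.4 m = 30.72 m^2
TPH = 10000 / 30.72 = 326 trees/ha

326


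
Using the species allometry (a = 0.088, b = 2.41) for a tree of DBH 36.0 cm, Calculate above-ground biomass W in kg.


Formula: W = a * DBH^b  (allometric power law)
DBH^b = 36.0^2.41 = 5632.3421
W = 0.088 * 5632.3421 = 495.6 kg

495.6


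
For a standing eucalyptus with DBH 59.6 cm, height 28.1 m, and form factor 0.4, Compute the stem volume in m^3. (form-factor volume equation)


Formula: V = pi * (DBH/200)^2 * H * ff
Radius = DBH/200 = 59.6/200 = 0.298 m
Radius^2 = 0.298^2 = 0.088804 m^2
V = pi * 0.088804 * 28.1 * 0.4
V = 3.136 m^3

3.136


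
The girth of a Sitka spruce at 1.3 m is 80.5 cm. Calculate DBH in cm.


Formula: DBH = C / pi
DBH = 80.5 / pi
pi = 3.14159...
DBH = 25.6 cm

25.6


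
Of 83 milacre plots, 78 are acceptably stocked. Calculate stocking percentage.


Formula: Stocking % = stocked plots / total plots * 100
Stocking = 78 / 83 * 100
Stocking = 0.9398 * 100 = 94.0%

94.0


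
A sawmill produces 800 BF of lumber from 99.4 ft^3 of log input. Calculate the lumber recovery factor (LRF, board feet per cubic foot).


Formula: LRF = Lumber Output (BF) / Log Input (ft^3)
LRF = 800 BF / 99.4 ft^3
LRF = 8.05 BF/ft^3

8.05


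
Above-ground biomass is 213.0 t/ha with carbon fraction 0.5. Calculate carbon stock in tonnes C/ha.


Formula: Carbon Stock = Biomass * Carbon Fraction
C = 213.0 t/ha * 0.5
C = 106.5 t C/ha

106.5


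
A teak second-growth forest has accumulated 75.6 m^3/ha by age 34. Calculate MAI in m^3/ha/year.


Formula: MAI = Total Volume / Stand Age
MAI = 75.6 m^3/ha / 34 years
MAI = 2.22 m^3/ha/year

2.22


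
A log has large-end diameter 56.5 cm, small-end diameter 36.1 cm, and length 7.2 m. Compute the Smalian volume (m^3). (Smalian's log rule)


Smalian: V = (A1 + A2)/2 * L,  A = pi*(D/200)^2
A1 = pi*(56.5/200)^2 = 0.250719 m^2
A2 = pi*(36.1/200)^2 = 0.102354 m^2
V = (0.250719+0.102354)/2*7.2 = 1.2711 m^3

1.2711


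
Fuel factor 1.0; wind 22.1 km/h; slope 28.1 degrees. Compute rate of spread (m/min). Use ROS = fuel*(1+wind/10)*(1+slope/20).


Formula: ROS = fuel * (1 + wind/10) * (1 + slope/20)
Wind factor = 1 + 22.1/10 = 3.21
Slope factor = 1 + 28.1/20 = 2.405
ROS = 1.0 * 3.21 * 2.405 = 7.72 m/min

7.72


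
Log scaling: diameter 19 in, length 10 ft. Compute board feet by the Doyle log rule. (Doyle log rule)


Doyle: BF = (D - 4)^2 * L / 16
Adjusted diameter = 19 - 4 = 15 in
(D-4)^2 = 15^2 = 225
BF = 225 * 10 / 16 = 141 BF

141


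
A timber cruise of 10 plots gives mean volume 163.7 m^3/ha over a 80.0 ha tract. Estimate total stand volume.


Formula: Total Volume = Mean Volume per ha * Total Area
Total Volume = 163.7 m^3/ha * 80.0 ha
Total Volume = 13096 m^3

13096


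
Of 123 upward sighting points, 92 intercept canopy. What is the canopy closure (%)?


Formula: Canopy closure = covered points / total points * 100
Closure = 92 / 123 * 100
Closure = 0.748 * 100 = 74.8%

74.8


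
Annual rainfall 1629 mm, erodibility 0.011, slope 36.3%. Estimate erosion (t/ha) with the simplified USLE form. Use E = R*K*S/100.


Formula: E = R * K * S / 100  (simplified USLE)
R * K = 1629 * 0.011 = 17.919
E = 17.919 * 36.3 / 100 = 6.5 t/ha

6.5


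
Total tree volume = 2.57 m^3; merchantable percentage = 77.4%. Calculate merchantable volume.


Formula: MV = V_total * (merchantable_pct / 100)
Merchantable fraction = 77.4% / 100 = 0.774
MV = 2.57 m^3 * 0.774 = 1.989 m^3

1.989


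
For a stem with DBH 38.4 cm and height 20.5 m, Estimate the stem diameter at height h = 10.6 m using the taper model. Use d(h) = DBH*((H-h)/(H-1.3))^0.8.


Taper: d(h) = DBH * ((H - h) / (H - 1.3))^0.8
Numerator = H - h = 20.5 - 10.6 = 9.9 m
Denominator = H - 1.3 = 20.5 - 1.3 = 19.2 m
Ratio = 9.9 / 19.2 = 0.51562
d = 38.4 * 0.51562^0.8 = 22.6 cm

22.6


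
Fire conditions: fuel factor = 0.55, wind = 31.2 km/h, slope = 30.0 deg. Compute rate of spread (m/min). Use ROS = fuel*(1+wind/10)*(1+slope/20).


Formula: ROS = fuel * (1 + wind/10) * (1 + slope/20)
Wind factor = 1 + 31.2/10 = 4.12
Slope factor = 1 + 30.0/20 = 2.5
ROS = 0.55 * 4.12 * 2.5 = 5.67 m/min

5.67


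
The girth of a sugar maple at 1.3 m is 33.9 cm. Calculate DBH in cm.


Formula: DBH = C / pi
DBH = 33.9 / pi
pi = 3.14159...
DBH = 10.8 cm

10.8


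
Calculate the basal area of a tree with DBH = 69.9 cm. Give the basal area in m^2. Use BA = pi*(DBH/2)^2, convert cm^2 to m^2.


Formula: BA = pi * (DBH/2)^2 / 10000  (cm^2 to m^2)
Radius = DBH/2 = 69.9/2 = 34.95 cm
BA = pi * 34.95^2 / 10000
   = 3837.4633 cm^2 / 10000
   = 0.3837 m^2

0.3837


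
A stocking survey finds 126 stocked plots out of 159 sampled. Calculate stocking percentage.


Formula: Stocking % = stocked plots / total plots * 100
Stocking = 126 / 159 * 100
Stocking = 0.7925 * 100 = 79.2%

79.2


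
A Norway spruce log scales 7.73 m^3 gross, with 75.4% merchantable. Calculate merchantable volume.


Formula: MV = V_total * (merchantable_pct / 100)
Merchantable fraction = 75.4% / 100 = 0.754
MV = 7.73 m^3 * 0.754 = 5.828 m^3

5.828


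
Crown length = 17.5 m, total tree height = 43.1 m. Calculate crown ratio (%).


Formula: Crown Ratio = (Crown Length / Total Height) * 100
CR = (17.5 m / 43.1 m) * 100
CR = 0.406 * 100 = 40.6%

40.6


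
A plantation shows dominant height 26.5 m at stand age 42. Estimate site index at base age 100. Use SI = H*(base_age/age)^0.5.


Formula: SI = H_dom * (base_age / age)^0.5
Age ratio = 100 / 42 = 2.38095
sqrt(age_ratio) = 1.54303
SI = 26.5 * 1.54303 = 40.9 m

40.9


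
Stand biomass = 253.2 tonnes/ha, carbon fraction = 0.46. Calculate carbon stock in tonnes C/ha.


Formula: Carbon Stock = Biomass * Carbon Fraction
C = 253.2 t/ha * 0.46
C = 116.5 t C/ha

116.5


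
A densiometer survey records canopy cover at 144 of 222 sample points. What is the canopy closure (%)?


Formula: Canopy closure = covered points / total points * 100
Closure = 144 / 222 * 100
Closure = 0.6486 * 100 = 64.9%

64.9


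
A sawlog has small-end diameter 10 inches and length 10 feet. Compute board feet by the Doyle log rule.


Doyle: BF = (D - 4)^2 * L / 16
Adjusted diameter = 10 - 4 = 6 in
(D-4)^2 = 6^2 = 36
BF = 36 * 10 / 16 = 23 BF

23


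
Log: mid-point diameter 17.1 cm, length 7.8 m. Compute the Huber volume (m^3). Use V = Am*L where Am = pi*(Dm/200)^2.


Huber: V = Am * L,  Am = pi*(Dm/200)^2
Am = pi*(17.1/200)^2 = 0.022966 m^2
V = 0.022966*7.8 = 0.1791 m^3

0.1791


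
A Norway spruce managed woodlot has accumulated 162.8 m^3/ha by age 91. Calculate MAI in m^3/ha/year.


Formula: MAI = Total Volume / Stand Age
MAI = 162.8 m^3/ha / 91 years
MAI = 1.79 m^3/ha/year

1.79


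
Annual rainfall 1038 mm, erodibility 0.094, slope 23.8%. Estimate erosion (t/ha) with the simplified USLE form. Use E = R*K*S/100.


Formula: E = R * K * S / 100  (simplified USLE)
R * K = 1038 * 0.094 = 97.572
E = 97.572 * 23.8 / 100 = 23.22 t/ha

23.22


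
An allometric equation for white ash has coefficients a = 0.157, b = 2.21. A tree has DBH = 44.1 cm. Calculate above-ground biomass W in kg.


Formula: W = a * DBH^b  (allometric power law)
DBH^b = 44.1^2.21 = 4307.3413
W = 0.157 * 4307.3413 = 676.3 kg

676.3


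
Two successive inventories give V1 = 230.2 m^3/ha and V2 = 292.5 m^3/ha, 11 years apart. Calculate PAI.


Formula: PAI = (V_T2 - V_T1) / (T2 - T1)
Volume increment = 292.5 - 230.2 = 62.3 m^3/ha
PAI = 62.3 / 11 = 5.66 m^3/ha/year

5.66


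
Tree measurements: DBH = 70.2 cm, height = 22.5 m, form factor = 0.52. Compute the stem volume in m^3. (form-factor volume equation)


Formula: V = pi * (DBH/200)^2 * H * ff
Radius = DBH/200 = 70.2/200 = 0.351 m
Radius^2 = 0.351^2 = 0.123201 m^2
V = pi * 0.123201 * 22.5 * 0.52
V = 4.528 m^3

4.528


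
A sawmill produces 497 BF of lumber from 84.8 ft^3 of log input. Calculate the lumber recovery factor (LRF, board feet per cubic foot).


Formula: LRF = Lumber Output (BF) / Log Input (ft^3)
LRF = 497 BF / 84.8 ft^3
LRF = 5.86 BF/ft^3

5.86


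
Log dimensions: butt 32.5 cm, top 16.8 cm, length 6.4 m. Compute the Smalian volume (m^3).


Smalian: V = (A1 + A2)/2 * L,  A = pi*(D/200)^2
A1 = pi*(32.5/200)^2 = 0.082958 m^2
A2 = pi*(16.8/200)^2 = 0.022167 m^2
V = (0.082958+0.022167)/2*6.4 = 0.3364 m^3

0.3364


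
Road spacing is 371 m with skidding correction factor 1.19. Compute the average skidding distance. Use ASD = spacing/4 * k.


Formula: ASD = (spacing / 4) * correction
Uncorrected distance = spacing / 4 = 371 / 4 = 92.75 m
ASD = 92.75 * 1.19 = 110 m

110


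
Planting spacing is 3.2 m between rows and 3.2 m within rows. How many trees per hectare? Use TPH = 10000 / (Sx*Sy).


Formula: TPH = 10000 m^2/ha / (spacing_x * spacing_y)
Area per tree = 3.2 m * 3.2 m = 10.24 m^2
TPH = 10000 / 10.24 = 977 trees/ha

977


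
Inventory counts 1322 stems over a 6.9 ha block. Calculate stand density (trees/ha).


Formula: Stand Density = N_trees / Area_ha
Density = 1322 trees / 6.9 ha
Density = 192 trees/ha

192


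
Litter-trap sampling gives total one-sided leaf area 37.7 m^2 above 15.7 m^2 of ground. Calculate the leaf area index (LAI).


Formula: LAI = total leaf area / ground area  (dimensionless)
LAI = 37.7 m^2 / 15.7 m^2
LAI = 2.4

2.4


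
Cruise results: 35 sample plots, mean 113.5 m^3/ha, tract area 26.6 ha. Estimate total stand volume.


Formula: Total Volume = Mean Volume per ha * Total Area
Total Volume = 113.5 m^3/ha * 26.6 ha
Total Volume = 3019 m^3

3019


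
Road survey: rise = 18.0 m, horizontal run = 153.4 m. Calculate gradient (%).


Formula: Gradient = rise / run * 100
Gradient = 18.0 / 153.4 * 100 = 11.7%

11.7


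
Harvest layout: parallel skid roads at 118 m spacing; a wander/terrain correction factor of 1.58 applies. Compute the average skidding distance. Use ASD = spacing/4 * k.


Formula: ASD = (spacing / 4) * correction
Uncorrected distance = spacing / 4 = 118 / 4 = 29.5 m
ASD = 29.5 * 1.58 = 47 m

47


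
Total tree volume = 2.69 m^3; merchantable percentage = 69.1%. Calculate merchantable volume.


Formula: MV = V_total * (merchantable_pct / 100)
Merchantable fraction = 69.1% / 100 = 0.691
MV = 2.69 m^3 * 0.691 = 1.859 m^3

1.859


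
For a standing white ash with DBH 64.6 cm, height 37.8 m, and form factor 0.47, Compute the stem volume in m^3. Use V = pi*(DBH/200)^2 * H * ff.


Formula: V = pi * (DBH/200)^2 * H * ff
Radius = DBH/200 = 64.6/200 = 0.323 m
Radius^2 = 0.323^2 = 0.104329 m^2
V = pi * 0.104329 * 37.8 * 0.47
V = 5.823 m^3

5.823


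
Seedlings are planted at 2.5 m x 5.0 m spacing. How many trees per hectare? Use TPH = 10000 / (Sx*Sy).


Formula: TPH = 10000 m^2/ha / (spacing_x * spacing_y)
Area per tree = 2.5 m * 5.0 m = 12.5 m^2
TPH = 10000 / 12.5 = 800 trees/ha

800


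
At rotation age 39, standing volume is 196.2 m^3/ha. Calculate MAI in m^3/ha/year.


Formula: MAI = Total Volume / Stand Age
MAI = 196.2 m^3/ha / 39 years
MAI = 5.03 m^3/ha/year

5.03


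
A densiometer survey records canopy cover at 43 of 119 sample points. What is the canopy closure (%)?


Formula: Canopy closure = covered points / total points * 100
Closure = 43 / 119 * 100
Closure = 0.3613 * 100 = 36.1%

36.1


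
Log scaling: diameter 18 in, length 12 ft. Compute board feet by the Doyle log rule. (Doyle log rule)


Doyle: BF = (D - 4)^2 * L / 16
Adjusted diameter = 18 - 4 = 14 in
(D-4)^2 = 14^2 = 196
BF = 196 * 12 / 16 = 147 BF

147


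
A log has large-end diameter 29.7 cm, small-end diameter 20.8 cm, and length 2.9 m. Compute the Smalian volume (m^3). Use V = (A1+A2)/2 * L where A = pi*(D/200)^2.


Smalian: V = (A1 + A2)/2 * L,  A = pi*(D/200)^2
A1 = pi*(29.7/200)^2 = 0.069279 m^2
A2 = pi*(20.8/200)^2 = 0.033979 m^2
V = (0.069279+0.033979)/2*2.9 = 0.1497 m^3

0.1497


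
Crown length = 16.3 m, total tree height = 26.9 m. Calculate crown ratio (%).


Formula: Crown Ratio = (Crown Length / Total Height) * 100
CR = (16.3 m / 26.9 m) * 100
CR = 0.6059 * 100 = 60.6%

60.6


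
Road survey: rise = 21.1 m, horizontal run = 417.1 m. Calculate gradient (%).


Formula: Gradient = rise / run * 100
Gradient = 21.1 / 417.1 * 100 = 5.1%

5.1


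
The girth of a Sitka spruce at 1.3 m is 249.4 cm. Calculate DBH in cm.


Formula: DBH = C / pi
DBH = 249.4 / pi
pi = 3.14159...
DBH = 79.4 cm

79.4


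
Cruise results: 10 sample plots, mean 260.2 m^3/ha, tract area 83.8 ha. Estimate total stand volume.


Formula: Total Volume = Mean Volume per ha * Total Area
Total Volume = 260.2 m^3/ha * 83.8 ha
Total Volume = 21805 m^3

21805


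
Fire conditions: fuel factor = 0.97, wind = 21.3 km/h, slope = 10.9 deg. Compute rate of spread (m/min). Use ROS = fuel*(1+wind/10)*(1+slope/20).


Formula: ROS = fuel * (1 + wind/10) * (1 + slope/20)
Wind factor = 1 + 21.3/10 = 3.13
Slope factor = 1 + 10.9/20 = 1.545
ROS = 0.97 * 3.13 * 1.545 = 4.69 m/min

4.69


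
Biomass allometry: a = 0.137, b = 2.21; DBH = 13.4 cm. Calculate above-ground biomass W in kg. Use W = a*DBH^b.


Formula: W = a * DBH^b  (allometric power law)
DBH^b = 13.4^2.21 = 309.6718
W = 0.137 * 309.6718 = 42.4 kg

42.4


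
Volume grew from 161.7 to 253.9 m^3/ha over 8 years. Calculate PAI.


Formula: PAI = (V_T2 - V_T1) / (T2 - T1)
Volume increment = 253.9 - 161.7 = 92.2 m^3/ha
PAI = 92.2 / 8 = 11.53 m^3/ha/year

11.53


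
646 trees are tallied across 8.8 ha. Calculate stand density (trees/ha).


Formula: Stand Density = N_trees / Area_ha
Density = 646 trees / 8.8 ha
Density = 73 trees/ha

73


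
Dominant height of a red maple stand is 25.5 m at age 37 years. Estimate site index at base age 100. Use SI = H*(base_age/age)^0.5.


Formula: SI = H_dom * (base_age / age)^0.5
Age ratio = 100 / 37 = 2.7027
sqrt(age_ratio) = 1.64399
SI = 25.5 * 1.64399 = 41.9 m

41.9


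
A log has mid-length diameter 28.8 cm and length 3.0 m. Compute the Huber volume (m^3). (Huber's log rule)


Huber: V = Am * L,  Am = pi*(Dm/200)^2
Am = pi*(28.8/200)^2 = 0.065144 m^2
V = 0.065144*3.0 = 0.1954 m^3

0.1954


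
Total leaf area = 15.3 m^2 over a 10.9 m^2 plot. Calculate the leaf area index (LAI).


Formula: LAI = total leaf area / ground area  (dimensionless)
LAI = 15.3 m^2 / 10.9 m^2
LAI = 1.4

1.4


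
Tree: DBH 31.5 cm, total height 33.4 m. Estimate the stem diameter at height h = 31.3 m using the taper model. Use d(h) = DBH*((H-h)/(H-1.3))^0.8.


Taper: d(h) = DBH * ((H - h) / (H - 1.3))^0.8
Numerator = H - h = 33.4 - 31.3 = 2.1 m
Denominator = H - 1.3 = 33.4 - 1.3 = 32.1 m
Ratio = 2.1 / 32.1 = 0.06542
d = 31.5 * 0.06542^0.8 = 3.6 cm

3.6


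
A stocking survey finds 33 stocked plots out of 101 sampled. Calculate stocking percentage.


Formula: Stocking % = stocked plots / total plots * 100
Stocking = 33 / 101 * 100
Stocking = 0.3267 * 100 = 32.7%

32.7


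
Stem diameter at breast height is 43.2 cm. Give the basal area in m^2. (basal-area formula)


Formula: BA = pi * (DBH/2)^2 / 10000  (cm^2 to m^2)
Radius = DBH/2 = 43.2/2 = 21.6 cm
BA = pi * 21.6^2 / 10000
   = 1465.7415 cm^2 / 10000
   = 0.1466 m^2

0.1466


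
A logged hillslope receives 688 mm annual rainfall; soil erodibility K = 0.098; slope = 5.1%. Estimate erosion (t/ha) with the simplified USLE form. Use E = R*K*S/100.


Formula: E = R * K * S / 100  (simplified USLE)
R * K = 688 * 0.098 = 67.424
E = 67.424 * 5.1 / 100 = 3.44 t/ha

3.44


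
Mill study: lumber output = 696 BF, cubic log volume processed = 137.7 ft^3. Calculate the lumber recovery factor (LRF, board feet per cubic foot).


Formula: LRF = Lumber Output (BF) / Log Input (ft^3)
LRF = 696 BF / 137.7 ft^3
LRF = 5.05 BF/ft^3

5.05


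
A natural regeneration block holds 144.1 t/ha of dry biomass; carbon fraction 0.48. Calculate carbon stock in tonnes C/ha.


Formula: Carbon Stock = Biomass * Carbon Fraction
C = 144.1 t/ha * 0.48
C = 69.2 t C/ha

69.2


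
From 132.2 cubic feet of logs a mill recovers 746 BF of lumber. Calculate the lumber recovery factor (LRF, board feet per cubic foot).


Formula: LRF = Lumber Output (BF) / Log Input (ft^3)
LRF = 746 BF / 132.2 ft^3
LRF = 5.64 BF/ft^3

5.64


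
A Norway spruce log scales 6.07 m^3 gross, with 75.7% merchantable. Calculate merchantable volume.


Formula: MV = V_total * (merchantable_pct / 100)
Merchantable fraction = 75.7% / 100 = 0.757
MV = 6.07 m^3 * 0.757 = 4.595 m^3

4.595


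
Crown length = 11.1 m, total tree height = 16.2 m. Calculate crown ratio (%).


Formula: Crown Ratio = (Crown Length / Total Height) * 100
CR = (11.1 m / 16.2 m) * 100
CR = 0.6852 * 100 = 68.5%

68.5


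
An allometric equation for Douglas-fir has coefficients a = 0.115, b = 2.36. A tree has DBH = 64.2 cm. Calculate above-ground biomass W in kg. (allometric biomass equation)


Formula: W = a * DBH^b  (allometric power law)
DBH^b = 64.2^2.36 = 18440.9235
W = 0.115 * 18440.9235 = 2120.7 kg

2120.7


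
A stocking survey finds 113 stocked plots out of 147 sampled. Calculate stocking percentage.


Formula: Stocking % = stocked plots / total plots * 100
Stocking = 113 / 147 * 100
Stocking = 0.7687 * 100 = 76.9%

76.9


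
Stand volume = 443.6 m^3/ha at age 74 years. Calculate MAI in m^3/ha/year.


Formula: MAI = Total Volume / Stand Age
MAI = 443.6 m^3/ha / 74 years
MAI = 5.99 m^3/ha/year

5.99


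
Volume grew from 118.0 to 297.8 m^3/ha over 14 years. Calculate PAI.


Formula: PAI = (V_T2 - V_T1) / (T2 - T1)
Volume increment = 297.8 - 118.0 = 179.8 m^3/ha
PAI = 179.8 / 14 = 12.84 m^3/ha/year

12.84


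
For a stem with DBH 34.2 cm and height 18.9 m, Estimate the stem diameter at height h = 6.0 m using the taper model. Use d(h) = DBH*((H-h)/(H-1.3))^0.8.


Taper: d(h) = DBH * ((H - h) / (H - 1.3))^0.8
Numerator = H - h = 18.9 - 6.0 = 12.9 m
Denominator = H - 1.3 = 18.9 - 1.3 = 17.6 m
Ratio = 12.9 / 17.6 = 0.73295
d = 34.2 * 0.73295^0.8 = 26.7 cm

26.7


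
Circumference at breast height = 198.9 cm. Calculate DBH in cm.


Formula: DBH = C / pi
DBH = 198.9 / pi
pi = 3.14159...
DBH = 63.3 cm

63.3


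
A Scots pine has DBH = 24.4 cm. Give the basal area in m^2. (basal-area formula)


Formula: BA = pi * (DBH/2)^2 / 10000  (cm^2 to m^2)
Radius = DBH/2 = 24.4/2 = 12.2 cm
BA = pi * 12.2^2 / 10000
   = 467.5947 cm^2 / 10000
   = 0.0468 m^2

0.0468


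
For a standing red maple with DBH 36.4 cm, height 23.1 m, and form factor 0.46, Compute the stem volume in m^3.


Formula: V = pi * (DBH/200)^2 * H * ff
Radius = DBH/200 = 36.4/200 = 0.182 m
Radius^2 = 0.182^2 = 0.033124 m^2
V = pi * 0.033124 * 23.1 * 0.46
V = 1.106 m^3

1.106


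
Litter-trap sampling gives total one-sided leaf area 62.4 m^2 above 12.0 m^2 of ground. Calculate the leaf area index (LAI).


Formula: LAI = total leaf area / ground area  (dimensionless)
LAI = 62.4 m^2 / 12.0 m^2
LAI = 5.2

5.2


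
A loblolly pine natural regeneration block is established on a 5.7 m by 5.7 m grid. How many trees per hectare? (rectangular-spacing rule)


Formula: TPH = 10000 m^2/ha / (spacing_x * spacing_y)
Area per tree = 5.7 m * 5.7 m = 32.49 m^2
TPH = 10000 / 32.49 = 308 trees/ha

308


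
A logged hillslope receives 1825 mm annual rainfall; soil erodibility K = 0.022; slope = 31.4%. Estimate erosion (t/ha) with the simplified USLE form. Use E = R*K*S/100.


Formula: E = R * K * S / 100  (simplified USLE)
R * K = 1825 * 0.022 = 40.15
E = 40.15 * 31.4 / 100 = 12.61 t/ha

12.61


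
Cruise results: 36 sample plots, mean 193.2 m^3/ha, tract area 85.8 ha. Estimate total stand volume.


Formula: Total Volume = Mean Volume per ha * Total Area
Total Volume = 193.2 m^3/ha * 85.8 ha
Total Volume = 16577 m^3

16577


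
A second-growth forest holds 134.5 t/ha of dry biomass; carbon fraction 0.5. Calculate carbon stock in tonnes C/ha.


Formula: Carbon Stock = Biomass * Carbon Fraction
C = 134.5 t/ha * 0.5
C = 67.3 t C/ha

67.3


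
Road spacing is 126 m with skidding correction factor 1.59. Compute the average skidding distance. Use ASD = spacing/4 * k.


Formula: ASD = (spacing / 4) * correction
Uncorrected distance = spacing / 4 = 126 / 4 = 31.5 m
ASD = 31.5 * 1.59 = 50 m

50


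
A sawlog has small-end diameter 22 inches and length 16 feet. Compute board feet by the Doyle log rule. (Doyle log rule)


Doyle: BF = (D - 4)^2 * L / 16
Adjusted diameter = 22 - 4 = 18 in
(D-4)^2 = 18^2 = 324
BF = 324 * 16 / 16 = 324 BF

324


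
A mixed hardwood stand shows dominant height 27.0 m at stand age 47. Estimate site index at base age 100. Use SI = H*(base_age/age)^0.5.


Formula: SI = H_dom * (base_age / age)^0.5
Age ratio = 100 / 47 = 2.12766
sqrt(age_ratio) = 1.45865
SI = 27.0 * 1.45865 = 39.4 m

39.4


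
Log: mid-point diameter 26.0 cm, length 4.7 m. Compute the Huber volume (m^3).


Huber: V = Am * L,  Am = pi*(Dm/200)^2
Am = pi*(26.0/200)^2 = 0.053093 m^2
V = 0.053093*4.7 = 0.2495 m^3

0.2495


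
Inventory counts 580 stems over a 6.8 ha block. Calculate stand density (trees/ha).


Formula: Stand Density = N_trees / Area_ha
Density = 580 trees / 6.8 ha
Density = 85 trees/ha

85


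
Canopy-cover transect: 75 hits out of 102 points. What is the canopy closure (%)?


Formula: Canopy closure = covered points / total points * 100
Closure = 75 / 102 * 100
Closure = 0.7353 * 100 = 73.5%

73.5


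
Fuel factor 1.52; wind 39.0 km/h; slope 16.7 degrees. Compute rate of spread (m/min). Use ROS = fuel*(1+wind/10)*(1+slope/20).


Formula: ROS = fuel * (1 + wind/10) * (1 + slope/20)
Wind factor = 1 + 39.0/10 = 4.9
Slope factor = 1 + 16.7/20 = 1.835
ROS = 1.52 * 4.9 * 1.835 = 13.67 m/min

13.67


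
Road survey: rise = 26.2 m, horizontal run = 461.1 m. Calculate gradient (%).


Formula: Gradient = rise / run * 100
Gradient = 26.2 / 461.1 * 100 = 5.7%

5.7


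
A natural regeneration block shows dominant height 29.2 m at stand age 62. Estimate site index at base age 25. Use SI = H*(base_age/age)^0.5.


Formula: SI = H_dom * (base_age / age)^0.5
Age ratio = 25 / 62 = 0.40323
sqrt(age_ratio) = 0.635
SI = 29.2 * 0.635 = 18.5 m

18.5


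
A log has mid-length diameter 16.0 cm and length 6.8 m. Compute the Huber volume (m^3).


Huber: V = Am * L,  Am = pi*(Dm/200)^2
Am = pi*(16.0/200)^2 = 0.020106 m^2
V = 0.020106*6.8 = 0.1367 m^3

0.1367


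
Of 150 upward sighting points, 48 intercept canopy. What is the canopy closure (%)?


Formula: Canopy closure = covered points / total points * 100
Closure = 48 / 150 * 100
Closure = 0.32 * 100 = 32.0%

32.0


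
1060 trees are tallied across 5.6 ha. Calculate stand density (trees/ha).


Formula: Stand Density = N_trees / Area_ha
Density = 1060 trees / 5.6 ha
Density = 189 trees/ha

189


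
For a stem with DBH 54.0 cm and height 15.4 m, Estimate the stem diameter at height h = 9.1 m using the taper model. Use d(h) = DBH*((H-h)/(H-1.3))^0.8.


Taper: d(h) = DBH * ((H - h) / (H - 1.3))^0.8
Numerator = H - h = 15.4 - 9.1 = 6.3 m
Denominator = H - 1.3 = 15.4 - 1.3 = 14.1 m
Ratio = 6.3 / 14.1 = 0.44681
d = 54.0 * 0.44681^0.8 = 28.3 cm

28.3


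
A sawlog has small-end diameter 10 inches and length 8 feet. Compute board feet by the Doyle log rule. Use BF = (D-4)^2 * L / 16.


Doyle: BF = (D - 4)^2 * L / 16
Adjusted diameter = 10 - 4 = 6 in
(D-4)^2 = 6^2 = 36
BF = 36 * 8 / 16 = 18 BF

18


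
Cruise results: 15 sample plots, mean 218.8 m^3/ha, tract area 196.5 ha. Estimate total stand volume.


Formula: Total Volume = Mean Volume per ha * Total Area
Total Volume = 218.8 m^3/ha * 196.5 ha
Total Volume = 42994 m^3

42994


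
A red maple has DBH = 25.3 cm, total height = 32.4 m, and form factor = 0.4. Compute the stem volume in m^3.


Formula: V = pi * (DBH/200)^2 * H * ff
Radius = DBH/200 = 25.3/200 = 0.1265 m
Radius^2 = 0.1265^2 = 0.01600225 m^2
V = pi * 0.01600225 * 32.4 * 0.4
V = 0.652 m^3

0.652
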